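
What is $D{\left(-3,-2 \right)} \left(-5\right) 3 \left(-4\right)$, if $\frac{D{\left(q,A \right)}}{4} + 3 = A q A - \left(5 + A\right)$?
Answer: $-4320$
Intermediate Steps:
$D{\left(q,A \right)} = -32 - 4 A + 4 q A^{2}$ ($D{\left(q,A \right)} = -12 + 4 \left(A q A - \left(5 + A\right)\right) = -12 + 4 \left(q A^{2} - \left(5 + A\right)\right) = -12 + 4 \left(-5 - A + q A^{2}\right) = -12 - \left(20 + 4 A - 4 q A^{2}\right) = -32 - 4 A + 4 q A^{2}$)
$D{\left(-3,-2 \right)} \left(-5\right) 3 \left(-4\right) = \left(-32 - -8 + 4 \left(-3\right) \left(-2\right)^{2}\right) \left(-5\right) 3 \left(-4\right) = \left(-32 + 8 + 4 \left(-3\right) 4\right) \left(-5\right) \left(-12\right) = \left(-32 + 8 - 48\right) \left(-5\right) \left(-12\right) = \left(-72\right) \left(-5\right) \left(-12\right) = 360 \left(-12\right) = -4320$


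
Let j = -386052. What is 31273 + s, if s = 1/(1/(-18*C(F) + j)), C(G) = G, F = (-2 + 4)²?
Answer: -354851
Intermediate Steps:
F = 4 (F = 2² = 4)
s = -386124 (s = 1/(1/(-18*4 - 386052)) = 1/(1/(-72 - 386052)) = 1/(1/(-386124)) = 1/(-1/386124) = -386124)
31273 + s = 31273 - 386124 = -354851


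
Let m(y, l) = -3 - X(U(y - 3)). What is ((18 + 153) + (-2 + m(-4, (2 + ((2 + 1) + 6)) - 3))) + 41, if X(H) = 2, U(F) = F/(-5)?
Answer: 205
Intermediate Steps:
U(F) = -F/5 (U(F) = F*(-⅕) = -F/5)
m(y, l) = -5 (m(y, l) = -3 - 1*2 = -3 - 2 = -5)
((18 + 153) + (-2 + m(-4, (2 + ((2 + 1) + 6)) - 3))) + 41 = ((18 + 153) + (-2 - 5)) + 41 = (171 - 7) + 41 = 164 + 41 = 205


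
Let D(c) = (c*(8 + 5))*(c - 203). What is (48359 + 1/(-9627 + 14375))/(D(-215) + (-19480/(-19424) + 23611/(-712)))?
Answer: 24808283556518/599329345833891 ≈ 0.041393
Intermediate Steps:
D(c) = 13*c*(-203 + c) (D(c) = (c*13)*(-203 + c) = (13*c)*(-203 + c) = 13*c*(-203 + c))
(48359 + 1/(-9627 + 14375))/(D(-215) + (-19480/(-19424) + 23611/(-712))) = (48359 + 1/(-9627 + 14375))/(13*(-215)*(-203 - 215) + (-19480/(-19424) + 23611/(-712))) = (48359 + 1/4748)/(13*(-215)*(-418) + (-19480*(-1/19424) + 23611*(-1/712))) = (48359 + 1/4748)/(1168310 + (2435/2428 - 23611/712)) = 229608533/(4748*(1168310 - 13898447/432184)) = 229608533/(4748*(504910990593/432184)) = (229608533/4748)*(432184/504910990593) = 24808283556518/599329345833891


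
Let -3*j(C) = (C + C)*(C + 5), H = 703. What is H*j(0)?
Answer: 0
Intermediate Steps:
j(C) = -2*C*(5 + C)/3 (j(C) = -(C + C)*(C + 5)/3 = -2*C*(5 + C)/3)
H*j(0) = 703*(-⅔*0*(5 + 0)) = 703*(-⅔*0*5) = 703*0 = 0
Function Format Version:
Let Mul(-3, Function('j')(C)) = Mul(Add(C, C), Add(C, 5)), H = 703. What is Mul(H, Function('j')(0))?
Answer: 0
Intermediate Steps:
Function('j')(C) = Mul(Rational(-2, 3), C, Add(5, C)) (Function('j')(C) = Mul(Rational(-1, 3), Mul(Add(C, C), Add(C, 5))) = Mul(Rational(-1, 3), Mul(Mul(2, C), Add(5, C))) = Mul(Rational(-1, 3), Mul(2, C, Add(5, C))) = Mul(Rational(-2, 3), C, Add(5, C)))
Mul(H, Function('j')(0)) = Mul(703, Mul(Rational(-2, 3), 0, Add(5, 0))) = Mul(703, Mul(Rational(-2, 3), 0, 5)) = Mul(703, 0) = 0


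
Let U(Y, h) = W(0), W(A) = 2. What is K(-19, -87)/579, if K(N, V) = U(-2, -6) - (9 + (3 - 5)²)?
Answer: -11/579 ≈ -0.018998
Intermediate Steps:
U(Y, h) = 2
K(N, V) = -11 (K(N, V) = 2 - (9 + (3 - 5)²) = 2 - (9 + (-2)²) = 2 - (9 + 4) = 2 - 1*13 = 2 - 13 = -11)
K(-19, -87)/579 = -11/579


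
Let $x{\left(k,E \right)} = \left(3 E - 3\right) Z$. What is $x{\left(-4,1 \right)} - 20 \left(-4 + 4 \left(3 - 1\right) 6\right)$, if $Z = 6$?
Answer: $-880$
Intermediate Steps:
$x{\left(k,E \right)} = -18 + 18 E$ ($x{\left(k,E \right)} = \left(3 E - 3\right) 6 = \left(-3 + 3 E\right) 6 = -18 + 18 E$)
$x{\left(-4,1 \right)} - 20 \left(-4 + 4 \left(3 - 1\right) 6\right) = \left(-18 + 18 \cdot 1\right) - 20 \left(-4 + 4 \left(3 - 1\right) 6\right) = \left(-18 + 18\right) - 20 \left(-4 + 4 \cdot 2 \cdot 6\right) = 0 - 20 \left(-4 + 4 \cdot 12\right) = 0 - 20 \left(-4 + 48\right) = 0 - 880 = -880$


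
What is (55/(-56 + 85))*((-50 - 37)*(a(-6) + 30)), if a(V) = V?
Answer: -3960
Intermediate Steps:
(55/(-56 + 85))*((-50 - 37)*(a(-6) + 30)) = (55/(-56 + 85))*((-50 - 37)*(-6 + 30)) = (55/29)*(-87*24) = (55*(1/29))*(-2088) = (55/29)*(-2088) = -3960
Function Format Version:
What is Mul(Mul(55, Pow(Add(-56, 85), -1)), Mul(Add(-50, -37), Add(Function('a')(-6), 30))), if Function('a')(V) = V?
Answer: -3960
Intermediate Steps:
Mul(Mul(55, Pow(Add(-56, 85), -1)), Mul(Add(-50, -37), Add(Function('a')(-6), 30))) = Mul(Mul(55, Pow(Add(-56, 85), -1)), Mul(Add(-50, -37), Add(-6, 30))) = Mul(Mul(55, Pow(29, -1)), Mul(-87, 24)) = Mul(Mul(55, Rational(1, 29)), -2088) = Mul(Rational(55, 29), -2088) = -3960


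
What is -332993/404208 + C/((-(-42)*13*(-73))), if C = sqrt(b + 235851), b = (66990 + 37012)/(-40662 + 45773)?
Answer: -332993/404208 - sqrt(6161507084393)/203714238 ≈ -0.83600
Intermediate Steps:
b = 104002/5111 ≈ 20.349
C = sqrt(6161507084393)/5111 (C = sqrt(104002/5111 + 235851) = sqrt(1205538463/5111) = sqrt(6161507084393)/5111 ≈ 485.67)
-332993/404208 + C/((-(-42)*13*(-73))) = -332993/404208 + (sqrt(6161507084393)/5111)/((-(-42)*13*(-73))) = -332993*1/404208 + (sqrt(6161507084393)/5111)/((-42*(-13)*(-73))) = -332993/404208 + (sqrt(6161507084393)/5111)/((546*(-73))) = -332993/404208 + (sqrt(6161507084393)/5111)/(-39858) = -332993/404208 + (sqrt(6161507084393)/5111)*(-1/39858) = -332993/404208 - sqrt(6161507084393)/203714238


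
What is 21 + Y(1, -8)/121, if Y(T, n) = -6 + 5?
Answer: 2540/121 ≈ 20.992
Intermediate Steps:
Y(T, n) = -1
21 + Y(1, -8)/121 = 21 - 1/121 = 2540/121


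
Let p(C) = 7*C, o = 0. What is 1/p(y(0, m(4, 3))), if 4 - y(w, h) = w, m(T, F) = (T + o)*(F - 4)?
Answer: 1/28 ≈ 0.035714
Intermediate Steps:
m(T, F) = T*(-4 + F) (m(T, F) = (T + 0)*(F - 4) = T*(-4 + F))
y(w, h) = 4 - w
1/p(y(0, m(4, 3))) = 1/(7*(4 - 1*0)) = 1/(7*(4 + 0)) = 1/(7*4) = 1/28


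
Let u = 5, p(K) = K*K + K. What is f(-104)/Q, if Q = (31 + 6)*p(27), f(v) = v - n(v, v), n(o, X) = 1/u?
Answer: -521/139860 ≈ -0.0037252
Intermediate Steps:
p(K) = K + K² (p(K) = K² + K = K + K²)
n(o, X) = ⅕ (n(o, X) = 1/5 = ⅕)
f(v) = -⅕ + v (f(v) = v - 1*⅕ = v - ⅕ = -⅕ + v)
Q = 27972 (Q = (31 + 6)*(27*(1 + 27)) = 37*(27*28) = 37*756 = 27972)
f(-104)/Q = (-⅕ - 104)/27972 = -521/5*1/27972 = -521/139860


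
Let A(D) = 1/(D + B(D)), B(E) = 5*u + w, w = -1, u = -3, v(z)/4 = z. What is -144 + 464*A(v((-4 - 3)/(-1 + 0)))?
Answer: -316/3 ≈ -105.33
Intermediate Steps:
v(z) = 4*z
B(E) = -16 (B(E) = 5*(-3) - 1 = -15 - 1 = -16)
A(D) = 1/(-16 + D) (A(D) = 1/(D - 16) = 1/(-16 + D))
-144 + 464*A(v((-4 - 3)/(-1 + 0))) = -144 + 464/(-16 + 4*((-4 - 3)/(-1 + 0))) = -144 + 464/(-16 + 4*(-7/(-1))) = -144 + 464/(-16 + 4*(-7*(-1))) = -144 + 464/(-16 + 4*7) = -144 + 464/(-16 + 28) = -144 + 464/12 = -144 + 464*(1/12) = -144 + 116/3 = -316/3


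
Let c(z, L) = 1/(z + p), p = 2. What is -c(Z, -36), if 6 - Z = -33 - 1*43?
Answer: -1/84 ≈ -0.011905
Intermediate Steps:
Z = 82 (Z = 6 - (-33 - 1*43) = 6 - (-33 - 43) = 6 - 1*(-76) = 6 + 76 = 82)
c(z, L) = 1/(2 + z) (c(z, L) = 1/(z + 2) = 1/(2 + z))
-c(Z, -36) = -1/(2 + 82) = -1/84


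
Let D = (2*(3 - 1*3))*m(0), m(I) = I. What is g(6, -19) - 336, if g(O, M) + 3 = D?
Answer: -339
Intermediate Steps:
D = 0 (D = (2*(3 - 1*3))*0 = (2*(3 - 3))*0 = (2*0)*0 = 0*0 = 0)
g(O, M) = -3 (g(O, M) = -3 + 0 = -3)
g(6, -19) - 336 = -3 - 336 = -339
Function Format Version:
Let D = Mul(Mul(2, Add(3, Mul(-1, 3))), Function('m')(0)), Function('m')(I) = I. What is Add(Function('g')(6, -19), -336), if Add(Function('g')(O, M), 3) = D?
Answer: -339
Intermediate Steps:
D = 0 (D = Mul(Mul(2, Add(3, Mul(-1, 3))), 0) = Mul(Mul(2, Add(3, -3)), 0) = Mul(Mul(2, 0), 0) = Mul(0, 0) = 0)
Function('g')(O, M) = -3 (Function('g')(O, M) = Add(-3, 0) = -3)
Add(Function('g')(6, -19), -336) = Add(-3, -336) = -339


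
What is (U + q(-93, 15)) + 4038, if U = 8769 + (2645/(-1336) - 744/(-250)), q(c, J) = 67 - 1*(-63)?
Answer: 2160645367/167000 ≈ 12938.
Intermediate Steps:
q(c, J) = 130 (q(c, J) = 67 + 63 = 130)
U = 1464589367/167000 (U = 8769 + (2645*(-1/1336) - 744*(-1/250)) = 8769 + (-2645/1336 + 372/125) = 8769 + 166367/167000 = 1464589367/167000 ≈ 8770.0)
(U + q(-93, 15)) + 4038 = (1464589367/167000 + 130) + 4038 = 1486299367/167000 + 4038 = 2160645367/167000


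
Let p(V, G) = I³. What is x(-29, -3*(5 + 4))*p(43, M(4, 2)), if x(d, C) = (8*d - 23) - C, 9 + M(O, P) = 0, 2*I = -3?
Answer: 1539/2 ≈ 769.50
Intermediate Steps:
I = -3/2 (I = (½)*(-3) = -3/2 ≈ -1.5000)
M(O, P) = -9 (M(O, P) = -9 + 0 = -9)
p(V, G) = -27/8 (p(V, G) = (-3/2)³ = -27/8)
x(d, C) = -23 - C + 8*d (x(d, C) = (-23 + 8*d) - C = -23 - C + 8*d)
x(-29, -3*(5 + 4))*p(43, M(4, 2)) = (-23 - (-3)*(5 + 4) + 8*(-29))*(-27/8) = (-23 - (-3)*9 - 232)*(-27/8) = (-23 - 1*(-27) - 232)*(-27/8) = (-23 + 27 - 232)*(-27/8) = -228*(-27/8) = 1539/2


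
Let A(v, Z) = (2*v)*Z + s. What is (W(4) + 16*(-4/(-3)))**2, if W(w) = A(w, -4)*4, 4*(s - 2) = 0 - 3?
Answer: 93025/9 ≈ 10336.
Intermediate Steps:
s = 5/4 (s = 2 + (0 - 3)/4 = 2 + (1/4)*(-3) = 2 - 3/4 = 5/4 ≈ 1.2500)
A(v, Z) = 5/4 + 2*Z*v (A(v, Z) = (2*v)*Z + 5/4 = 2*Z*v + 5/4 = 5/4 + 2*Z*v)
W(w) = 5 - 32*w (W(w) = (5/4 + 2*(-4)*w)*4 = (5/4 - 8*w)*4 = 5 - 32*w)
(W(4) + 16*(-4/(-3)))**2 = ((5 - 32*4) + 16*(-4/(-3)))**2 = ((5 - 128) + 16*(-4*(-1/3)))**2 = (-123 + 16*(4/3))**2 = (-123 + 64/3)**2 = (-305/3)**2 = 93025/9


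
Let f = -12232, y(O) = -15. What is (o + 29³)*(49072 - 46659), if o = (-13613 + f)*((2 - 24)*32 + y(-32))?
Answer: 44898555872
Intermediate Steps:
o = 18582555 (o = (-13613 - 12232)*((2 - 24)*32 - 15) = -25845*(-22*32 - 15) = -25845*(-704 - 15) = -25845*(-719) = 18582555)
(o + 29³)*(49072 - 46659) = (18582555 + 29³)*(49072 - 46659) = (18582555 + 24389)*2413 = 18606944*2413 = 44898555872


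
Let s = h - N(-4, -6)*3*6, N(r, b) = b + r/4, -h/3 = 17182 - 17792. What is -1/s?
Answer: -1/1956 ≈ -0.00051125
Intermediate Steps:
h = 1830 (h = -3*(17182 - 17792) = -3*(-610) = 1830)
N(r, b) = b + r/4 (N(r, b) = b + r*(¼) = b + r/4)
s = 1956 (s = 1830 - (-6 + (¼)*(-4))*3*6 = 1830 - (-6 - 1)*3*6 = 1830 - (-7*3)*6 = 1830 - (-21)*6 = 1830 - 1*(-126) = 1830 + 126 = 1956)
-1/s = -1/1956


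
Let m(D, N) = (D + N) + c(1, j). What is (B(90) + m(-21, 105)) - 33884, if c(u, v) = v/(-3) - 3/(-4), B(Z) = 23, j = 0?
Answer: -135105/4 ≈ -33776.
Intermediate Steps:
c(u, v) = ¾ - v/3 (c(u, v) = v*(-⅓) - 3*(-¼) = -v/3 + ¾ = ¾ - v/3)
m(D, N) = ¾ + D + N (m(D, N) = (D + N) + (¾ - ⅓*0) = (D + N) + (¾ + 0) = (D + N) + ¾ = ¾ + D + N)
(B(90) + m(-21, 105)) - 33884 = (23 + (¾ - 21 + 105)) - 33884 = (23 + 339/4) - 33884 = 431/4 - 33884 = -135105/4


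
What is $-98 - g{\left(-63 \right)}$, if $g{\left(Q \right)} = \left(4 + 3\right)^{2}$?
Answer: $-147$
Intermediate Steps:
$g{\left(Q \right)} = 49$ ($g{\left(Q \right)} = 7^{2} = 49$)
$-98 - g{\left(-63 \right)} = -98 - 49 = -147$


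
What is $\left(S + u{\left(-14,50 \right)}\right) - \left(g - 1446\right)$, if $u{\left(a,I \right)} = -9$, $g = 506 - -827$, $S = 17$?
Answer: $121$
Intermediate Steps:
$g = 1333$ ($g = 506 + 827 = 1333$)
$\left(S + u{\left(-14,50 \right)}\right) - \left(g - 1446\right) = \left(17 - 9\right) - \left(1333 - 1446\right) = 8 - -113 = 8 + 113 = 121$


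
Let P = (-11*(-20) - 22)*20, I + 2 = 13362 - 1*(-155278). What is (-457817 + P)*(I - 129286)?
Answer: -17860180664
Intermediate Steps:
I = 168638 (I = -2 + (13362 - 1*(-155278)) = -2 + (13362 + 155278) = -2 + 168640 = 168638)
P = 3960 (P = (220 - 22)*20 = 198*20 = 3960)
(-457817 + P)*(I - 129286) = (-457817 + 3960)*(168638 - 129286) = -453857*39352 = -17860180664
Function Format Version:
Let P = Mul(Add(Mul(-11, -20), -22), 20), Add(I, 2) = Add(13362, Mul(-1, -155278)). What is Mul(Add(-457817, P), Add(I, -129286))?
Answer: -17860180664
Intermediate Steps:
I = 168638 (I = Add(-2, Add(13362, Mul(-1, -155278))) = Add(-2, Add(13362, 155278)) = Add(-2, 168640) = 168638)
P = 3960 (P = Mul(Add(220, -22), 20) = Mul(198, 20) = 3960)
Mul(Add(-457817, P), Add(I, -129286)) = Mul(Add(-457817, 3960), Add(168638, -129286)) = Mul(-453857, 39352) = -17860180664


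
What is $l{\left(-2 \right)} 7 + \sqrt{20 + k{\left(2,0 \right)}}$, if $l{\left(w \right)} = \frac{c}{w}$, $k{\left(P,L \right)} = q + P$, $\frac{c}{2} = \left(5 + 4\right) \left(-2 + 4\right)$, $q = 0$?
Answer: $-126 + \sqrt{22} \approx -121.31$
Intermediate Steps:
$c = 36$ ($c = 2 \left(5 + 4\right) \left(-2 + 4\right) = 2 \cdot 9 \cdot 2 = 2 \cdot 18 = 36$)
$k{\left(P,L \right)} = P$ ($k{\left(P,L \right)} = 0 + P = P$)
$l{\left(w \right)} = \frac{36}{w}$
$l{\left(-2 \right)} 7 + \sqrt{20 + k{\left(2,0 \right)}} = \frac{36}{-2} \cdot 7 + \sqrt{20 + 2} = 36 \left(- \frac{1}{2}\right) 7 + \sqrt{22} = \left(-18\right) 7 + \sqrt{22} = -126 + \sqrt{22}$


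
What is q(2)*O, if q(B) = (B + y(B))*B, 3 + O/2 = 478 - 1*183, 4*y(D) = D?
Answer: 2920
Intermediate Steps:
y(D) = D/4
O = 584 (O = -6 + 2*(478 - 1*183) = -6 + 2*(478 - 183) = -6 + 2*295 = -6 + 590 = 584)
q(B) = 5*B²/4 (q(B) = (B + B/4)*B = (5*B/4)*B = 5*B²/4)
q(2)*O = ((5/4)*2²)*584 = ((5/4)*4)*584 = 5*584 = 2920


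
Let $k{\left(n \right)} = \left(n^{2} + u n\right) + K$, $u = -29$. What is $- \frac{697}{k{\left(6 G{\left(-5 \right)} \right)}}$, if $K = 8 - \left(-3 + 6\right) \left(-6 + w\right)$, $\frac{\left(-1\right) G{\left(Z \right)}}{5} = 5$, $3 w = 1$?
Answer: $- \frac{697}{26875} \approx -0.025935$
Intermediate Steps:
$w = \frac{1}{3}$ ($w = \frac{1}{3} \cdot 1 = \frac{1}{3} \approx 0.33333$)
$G{\left(Z \right)} = -25$ ($G{\left(Z \right)} = \left(-5\right) 5 = -25$)
$K = 25$ ($K = 8 - \left(-3 + 6\right) \left(-6 + \frac{1}{3}\right) = 8 - 3 \left(- \frac{17}{3}\right) = 8 - -17 = 8 + 17 = 25$)
$k{\left(n \right)} = 25 + n^{2} - 29 n$ ($k{\left(n \right)} = \left(n^{2} - 29 n\right) + 25 = 25 + n^{2} - 29 n$)
$- \frac{697}{k{\left(6 G{\left(-5 \right)} \right)}} = - \frac{697}{25 + \left(6 \left(-25\right)\right)^{2} - 29 \cdot 6 \left(-25\right)} = - \frac{697}{25 + \left(-150\right)^{2} - -4350} = - \frac{697}{25 + 22500 + 4350} = - \frac{697}{26875}$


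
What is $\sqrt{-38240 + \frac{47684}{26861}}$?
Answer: $\frac{2 i \sqrt{6897347138779}}{26861} \approx 195.55 i$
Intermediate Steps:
$\sqrt{-38240 + \frac{47684}{26861}} = \sqrt{- \frac{1027116956}{26861}} = \frac{2 i \sqrt{6897347138779}}{26861}$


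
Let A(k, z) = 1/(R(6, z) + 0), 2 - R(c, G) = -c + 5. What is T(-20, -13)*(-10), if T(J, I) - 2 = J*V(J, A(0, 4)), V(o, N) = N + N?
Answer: 340/3 ≈ 113.33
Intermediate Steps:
R(c, G) = -3 + c (R(c, G) = 2 - (-c + 5) = 2 - (5 - c) = 2 + (-5 + c) = -3 + c)
A(k, z) = ⅓ (A(k, z) = 1/((-3 + 6) + 0) = 1/(3 + 0) = 1/3 = ⅓)
V(o, N) = 2*N
T(J, I) = 2 + 2*J/3 (T(J, I) = 2 + J*(2*(⅓)) = 2 + J*(⅔) = 2 + 2*J/3)
T(-20, -13)*(-10) = (2 + (⅔)*(-20))*(-10) = (2 - 40/3)*(-10) = -34/3*(-10) = 340/3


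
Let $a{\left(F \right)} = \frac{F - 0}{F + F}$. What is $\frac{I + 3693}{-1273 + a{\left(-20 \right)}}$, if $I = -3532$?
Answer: $- \frac{322}{2545} \approx -0.12652$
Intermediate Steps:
$a{\left(F \right)} = \frac{1}{2}$ ($a{\left(F \right)} = \frac{F + 0}{2 F} = F \frac{1}{2 F} = \frac{1}{2}$)
$\frac{I + 3693}{-1273 + a{\left(-20 \right)}} = \frac{-3532 + 3693}{-1273 + \frac{1}{2}} = \frac{161}{- \frac{2545}{2}} = 161 \left(- \frac{2}{2545}\right) = - \frac{322}{2545}$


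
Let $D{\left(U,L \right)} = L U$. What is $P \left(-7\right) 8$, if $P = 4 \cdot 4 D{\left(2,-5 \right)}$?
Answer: $8960$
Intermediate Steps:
$P = -160$ ($P = 4 \cdot 4 \left(\left(-5\right) 2\right) = 16 \left(-10\right) = -160$)
$P \left(-7\right) 8 = \left(-160\right) \left(-7\right) 8 = 1120 \cdot 8 = 8960$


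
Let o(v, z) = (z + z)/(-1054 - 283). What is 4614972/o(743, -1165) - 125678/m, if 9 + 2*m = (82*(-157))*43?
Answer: 1707888748565902/644933515 ≈ 2.6482e+6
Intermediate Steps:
o(v, z) = -2*z/1337 (o(v, z) = (2*z)/(-1337) = (2*z)*(-1/1337) = -2*z/1337)
m = -553591/2 (m = -9/2 + ((82*(-157))*43)/2 = -9/2 + (-12874*43)/2 = -9/2 + (½)*(-553582) = -9/2 - 276791 = -553591/2 ≈ -2.7680e+5)
4614972/o(743, -1165) - 125678/m = 4614972/((-2/1337*(-1165))) - 125678/(-553591/2) = 4614972/(2330/1337) - 125678*(-2/553591) = 4614972*(1337/2330) + 251356/553591 = 3085108782/1165 + 251356/553591 = 1707888748565902/644933515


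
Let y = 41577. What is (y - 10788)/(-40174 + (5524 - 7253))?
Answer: -30789/41903 ≈ -0.73477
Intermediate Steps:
(y - 10788)/(-40174 + (5524 - 7253)) = (41577 - 10788)/(-40174 + (5524 - 7253)) = 30789/(-40174 - 1729) = 30789/(-41903) = 30789*(-1/41903) = -30789/41903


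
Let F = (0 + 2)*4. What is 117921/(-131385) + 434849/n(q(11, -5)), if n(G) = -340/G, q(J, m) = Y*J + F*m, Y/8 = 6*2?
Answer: -967446635533/744515 ≈ -1.2994e+6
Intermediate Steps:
Y = 96 (Y = 8*(6*2) = 8*12 = 96)
F = 8 (F = 2*4 = 8)
q(J, m) = 8*m + 96*J (q(J, m) = 96*J + 8*m = 8*m + 96*J)
117921/(-131385) + 434849/n(q(11, -5)) = 117921/(-131385) + 434849/((-340/(8*(-5) + 96*11))) = 117921*(-1/131385) + 434849/((-340/(-40 + 1056))) = -39307/43795 + 434849/((-340/1016)) = -39307/43795 + 434849/((-340*1/1016)) = -39307/43795 + 434849/(-85/254) = -39307/43795 + 434849*(-254/85) = -39307/43795 - 110451646/85 = -967446635533/744515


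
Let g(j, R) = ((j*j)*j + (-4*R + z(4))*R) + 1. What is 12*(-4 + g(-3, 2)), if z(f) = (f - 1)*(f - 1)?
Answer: -336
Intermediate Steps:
z(f) = (-1 + f)**2 (z(f) = (-1 + f)*(-1 + f) = (-1 + f)**2)
g(j, R) = 1 + j**3 + R*(9 - 4*R) (g(j, R) = ((j*j)*j + (-4*R + (-1 + 4)**2)*R) + 1 = (j**2*j + (-4*R + 3**2)*R) + 1 = (j**3 + (-4*R + 9)*R) + 1 = (j**3 + (9 - 4*R)*R) + 1 = (j**3 + R*(9 - 4*R)) + 1 = 1 + j**3 + R*(9 - 4*R))
12*(-4 + g(-3, 2)) = 12*(-4 + (1 + (-3)**3 - 4*2**2 + 9*2)) = 12*(-4 + (1 - 27 - 4*4 + 18)) = 12*(-4 + (1 - 27 - 16 + 18)) = 12*(-4 - 24) = 12*(-28) = -336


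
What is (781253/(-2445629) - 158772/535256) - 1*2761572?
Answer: -903750594648738271/327259399006 ≈ -2.7616e+6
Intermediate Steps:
(781253/(-2445629) - 158772/535256) - 1*2761572 = (781253*(-1/2445629) - 158772*1/535256) - 2761572 = (-781253/2445629 - 39693/133814) - 2761572 = -201616940839/327259399006 - 2761572 = -903750594648738271/327259399006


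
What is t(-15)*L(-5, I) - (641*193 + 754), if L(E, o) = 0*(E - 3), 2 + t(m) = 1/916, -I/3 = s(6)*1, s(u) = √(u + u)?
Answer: -124467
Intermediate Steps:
s(u) = √2*√u (s(u) = √(2*u) = √2*√u)
I = -6*√3 (I = -3*√2*√6 = -3*2*√3 = -6*√3 ≈ -10.392)
t(m) = -1831/916 (t(m) = -2 + 1/916 = -1831/916)
L(E, o) = 0 (L(E, o) = 0*(-3 + E) = 0)
t(-15)*L(-5, I) - (641*193 + 754) = -1831/916*0 - (641*193 + 754) = 0 - (123713 + 754) = 0 - 1*124467 = 0 - 124467 = -124467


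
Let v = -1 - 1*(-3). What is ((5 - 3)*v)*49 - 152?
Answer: 44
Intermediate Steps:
v = 2 (v = -1 + 3 = 2)
((5 - 3)*v)*49 - 152 = ((5 - 3)*2)*49 - 152 = (2*2)*49 - 152 = 4*49 - 152 = 196 - 152 = 44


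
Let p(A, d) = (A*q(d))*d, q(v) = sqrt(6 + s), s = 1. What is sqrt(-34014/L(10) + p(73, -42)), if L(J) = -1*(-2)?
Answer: sqrt(-17007 - 3066*sqrt(7)) ≈ 158.49*I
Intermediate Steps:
L(J) = 2
q(v) = sqrt(7) (q(v) = sqrt(6 + 1) = sqrt(7))
p(A, d) = A*d*sqrt(7) (p(A, d) = (A*sqrt(7))*d = A*d*sqrt(7))
sqrt(-34014/L(10) + p(73, -42)) = sqrt(-34014/2 + 73*(-42)*sqrt(7)) = sqrt(-34014*1/2 - 3066*sqrt(7)) = sqrt(-17007 - 3066*sqrt(7))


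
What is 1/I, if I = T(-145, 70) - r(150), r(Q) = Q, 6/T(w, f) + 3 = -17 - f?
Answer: -15/2251 ≈ -0.0066637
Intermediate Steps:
T(w, f) = 6/(-20 - f) (T(w, f) = 6/(-3 + (-17 - f)) = 6/(-20 - f))
I = -2251/15 (I = -6/(20 + 70) - 1*150 = -6/90 - 150 = -6*1/90 - 150 = -1/15 - 150 = -2251/15 ≈ -150.07)
1/I = 1/(-2251/15) = -15/2251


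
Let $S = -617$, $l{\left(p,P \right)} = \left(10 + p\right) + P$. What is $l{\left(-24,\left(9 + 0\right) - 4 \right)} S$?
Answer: $5553$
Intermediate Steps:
$l{\left(p,P \right)} = 10 + P + p$
$l{\left(-24,\left(9 + 0\right) - 4 \right)} S = \left(10 + \left(\left(9 + 0\right) - 4\right) - 24\right) \left(-617\right) = \left(10 + \left(9 - 4\right) - 24\right) \left(-617\right) = \left(10 + 5 - 24\right) \left(-617\right) = \left(-9\right) \left(-617\right) = 5553$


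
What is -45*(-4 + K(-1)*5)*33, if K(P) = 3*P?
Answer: 28215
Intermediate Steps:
-45*(-4 + K(-1)*5)*33 = -45*(-4 + (3*(-1))*5)*33 = -45*(-4 - 3*5)*33 = -45*(-4 - 15)*33 = -45*(-19)*33 = 855*33 = 28215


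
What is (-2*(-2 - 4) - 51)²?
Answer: 1521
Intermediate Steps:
(-2*(-2 - 4) - 51)² = (-2*(-6) - 51)² = (12 - 51)² = (-39)² = 1521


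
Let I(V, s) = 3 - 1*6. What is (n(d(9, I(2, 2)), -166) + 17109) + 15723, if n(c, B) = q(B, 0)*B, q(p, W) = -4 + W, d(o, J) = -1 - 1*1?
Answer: 33496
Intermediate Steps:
I(V, s) = -3 (I(V, s) = 3 - 6 = -3)
d(o, J) = -2 (d(o, J) = -1 - 1 = -2)
n(c, B) = -4*B (n(c, B) = (-4 + 0)*B = -4*B)
(n(d(9, I(2, 2)), -166) + 17109) + 15723 = (-4*(-166) + 17109) + 15723 = (664 + 17109) + 15723 = 17773 + 15723 = 33496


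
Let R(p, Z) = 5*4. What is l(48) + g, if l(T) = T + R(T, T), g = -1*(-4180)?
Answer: 4248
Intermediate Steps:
R(p, Z) = 20
g = 4180
l(T) = 20 + T (l(T) = T + 20 = 20 + T)
l(48) + g = (20 + 48) + 4180 = 68 + 4180 = 4248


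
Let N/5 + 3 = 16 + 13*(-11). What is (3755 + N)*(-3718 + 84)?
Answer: -11283570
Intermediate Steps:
N = -650 (N = -15 + 5*(16 + 13*(-11)) = -15 + 5*(16 - 143) = -15 + 5*(-127) = -15 - 635 = -650)
(3755 + N)*(-3718 + 84) = (3755 - 650)*(-3718 + 84) = 3105*(-3634) = -11283570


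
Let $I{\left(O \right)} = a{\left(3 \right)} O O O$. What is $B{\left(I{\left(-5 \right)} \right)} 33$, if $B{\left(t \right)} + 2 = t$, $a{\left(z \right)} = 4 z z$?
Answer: $-148566$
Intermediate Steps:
$a{\left(z \right)} = 4 z^{2}$
$I{\left(O \right)} = 36 O^{3}$ ($I{\left(O \right)} = 4 \cdot 3^{2} O O O = 4 \cdot 9 O O^{2} = 36 O O^{2} = 36 O^{3}$)
$B{\left(t \right)} = -2 + t$
$B{\left(I{\left(-5 \right)} \right)} 33 = \left(-2 + 36 \left(-5\right)^{3}\right) 33 = \left(-2 + 36 \left(-125\right)\right) 33 = \left(-2 - 4500\right) 33 = \left(-4502\right) 33 = -148566$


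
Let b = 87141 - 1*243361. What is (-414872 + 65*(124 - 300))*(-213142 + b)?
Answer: 157463452944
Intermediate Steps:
b = -156220 (b = 87141 - 243361 = -156220)
(-414872 + 65*(124 - 300))*(-213142 + b) = (-414872 + 65*(124 - 300))*(-213142 - 156220) = (-414872 + 65*(-176))*(-369362) = (-414872 - 11440)*(-369362) = -426312*(-369362) = 157463452944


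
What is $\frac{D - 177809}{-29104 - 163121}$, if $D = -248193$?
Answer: $\frac{426002}{192225} \approx 2.2162$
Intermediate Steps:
$\frac{D - 177809}{-29104 - 163121} = \frac{-248193 - 177809}{-29104 - 163121} = - \frac{426002}{-192225} = \left(-426002\right) \left(- \frac{1}{192225}\right) = \frac{426002}{192225}$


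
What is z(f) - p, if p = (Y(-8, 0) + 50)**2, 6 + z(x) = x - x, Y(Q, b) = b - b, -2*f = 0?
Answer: -2506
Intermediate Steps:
f = 0 (f = -1/2*0 = 0)
Y(Q, b) = 0
z(x) = -6 (z(x) = -6 + (x - x) = -6 + 0 = -6)
p = 2500 (p = (0 + 50)**2 = 50**2 = 2500)
z(f) - p = -6 - 1*2500 = -6 - 2500 = -2506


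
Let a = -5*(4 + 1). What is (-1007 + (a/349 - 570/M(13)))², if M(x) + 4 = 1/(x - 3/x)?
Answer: 4259010651121216/5735487289 ≈ 7.4257e+5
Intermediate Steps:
M(x) = -4 + 1/(x - 3/x)
a = -25 (a = -5*5 = -25)
(-1007 + (a/349 - 570/M(13)))² = (-1007 + (-25/349 - 570*(-3 + 13²)/(12 + 13 - 4*13²)))² = (-1007 + (-25*1/349 - 570*(-3 + 169)/(12 + 13 - 4*169)))² = (-1007 + (-25/349 - 570*166/(12 + 13 - 676)))² = (-1007 + (-25/349 - 570/((1/166)*(-651))))² = (-1007 + (-25/349 - 570/(-651/166)))² = (-1007 + (-25/349 - 570*(-166/651)))² = (-1007 + (-25/349 + 31540/217))² = (-1007 + 11002035/75733)² = (-65261096/75733)² = 4259010651121216/5735487289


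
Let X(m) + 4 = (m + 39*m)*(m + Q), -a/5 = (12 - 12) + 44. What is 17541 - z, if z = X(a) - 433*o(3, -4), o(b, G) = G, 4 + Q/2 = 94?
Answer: -336187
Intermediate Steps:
Q = 180 (Q = -8 + 2*94 = -8 + 188 = 180)
a = -220 (a = -5*((12 - 12) + 44) = -5*(0 + 44) = -5*44 = -220)
X(m) = -4 + 40*m*(180 + m) (X(m) = -4 + (m + 39*m)*(m + 180) = -4 + (40*m)*(180 + m) = -4 + 40*m*(180 + m))
z = 353728 (z = (-4 + 40*(-220)² + 7200*(-220)) - 433*(-4) = (-4 + 40*48400 - 1584000) + 1732 = (-4 + 1936000 - 1584000) + 1732 = 351996 + 1732 = 353728)
17541 - z = 17541 - 1*353728 = 17541 - 353728 = -336187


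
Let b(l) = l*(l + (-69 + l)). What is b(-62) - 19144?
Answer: -7178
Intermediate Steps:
b(l) = l*(-69 + 2*l)
b(-62) - 19144 = -62*(-69 + 2*(-62)) - 19144 = -62*(-69 - 124) - 19144 = -62*(-193) - 19144 = 11966 - 19144 = -7178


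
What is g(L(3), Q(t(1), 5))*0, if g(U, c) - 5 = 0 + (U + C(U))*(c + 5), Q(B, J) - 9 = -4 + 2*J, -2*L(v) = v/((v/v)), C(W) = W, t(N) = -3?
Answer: 0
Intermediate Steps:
L(v) = -v/2 (L(v) = -v/(2*(v/v)) = -v/(2*1) = -v/2)
Q(B, J) = 5 + 2*J (Q(B, J) = 9 + (-4 + 2*J) = 5 + 2*J)
g(U, c) = 5 + 2*U*(5 + c) (g(U, c) = 5 + (0 + (U + U)*(c + 5)) = 5 + (0 + (2*U)*(5 + c)) = 5 + (0 + 2*U*(5 + c)) = 5 + 2*U*(5 + c))
g(L(3), Q(t(1), 5))*0 = (5 + 10*(-½*3) + 2*(-½*3)*(5 + 2*5))*0 = (5 + 10*(-3/2) + 2*(-3/2)*(5 + 10))*0 = (5 - 15 + 2*(-3/2)*15)*0 = (5 - 15 - 45)*0 = -55*0 = 0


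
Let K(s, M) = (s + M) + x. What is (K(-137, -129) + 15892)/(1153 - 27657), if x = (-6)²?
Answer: -7831/13252 ≈ -0.59093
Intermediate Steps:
x = 36
K(s, M) = 36 + M + s (K(s, M) = (s + M) + 36 = (M + s) + 36 = 36 + M + s)
(K(-137, -129) + 15892)/(1153 - 27657) = ((36 - 129 - 137) + 15892)/(1153 - 27657) = (-230 + 15892)/(-26504) = 15662*(-1/26504) = -7831/13252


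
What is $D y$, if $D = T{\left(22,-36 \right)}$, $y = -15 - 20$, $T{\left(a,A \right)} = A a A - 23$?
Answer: $-997115$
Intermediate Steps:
$T{\left(a,A \right)} = -23 + a A^{2}$ ($T{\left(a,A \right)} = a A^{2} - 23 = -23 + a A^{2}$)
$y = -35$
$D = 28489$ ($D = -23 + 22 \left(-36\right)^{2} = -23 + 22 \cdot 1296 = -23 + 28512 = 28489$)
$D y = 28489 \left(-35\right) = -997115$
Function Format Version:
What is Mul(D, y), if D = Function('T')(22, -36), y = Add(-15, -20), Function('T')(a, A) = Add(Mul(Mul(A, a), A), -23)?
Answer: -997115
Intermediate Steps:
Function('T')(a, A) = Add(-23, Mul(a, Pow(A, 2))) (Function('T')(a, A) = Add(Mul(a, Pow(A, 2)), -23) = Add(-23, Mul(a, Pow(A, 2))))
y = -35
D = 28489 (D = Add(-23, Mul(22, Pow(-36, 2))) = Add(-23, Mul(22, 1296)) = Add(-23, 28512) = 28489)
Mul(D, y) = Mul(28489, -35) = -997115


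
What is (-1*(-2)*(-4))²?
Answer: 64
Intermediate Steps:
(-1*(-2)*(-4))² = (2*(-4))² = (-8)² = 64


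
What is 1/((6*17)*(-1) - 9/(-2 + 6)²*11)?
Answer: -16/1731 ≈ -0.0092432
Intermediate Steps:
1/((6*17)*(-1) - 9/(-2 + 6)²*11) = 1/(102*(-1) - 9/(4²)*11) = 1/(-102 - 9/16*11) = 1/(-102 - 99/16) = 1/(-1731/16) = -16/1731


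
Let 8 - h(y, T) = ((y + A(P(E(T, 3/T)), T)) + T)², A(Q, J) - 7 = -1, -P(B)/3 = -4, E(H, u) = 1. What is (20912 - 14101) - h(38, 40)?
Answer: 13859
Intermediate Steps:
P(B) = 12 (P(B) = -3*(-4) = 12)
A(Q, J) = 6 (A(Q, J) = 7 - 1 = 6)
h(y, T) = 8 - (6 + T + y)² (h(y, T) = 8 - ((y + 6) + T)² = 8 - ((6 + y) + T)² = 8 - (6 + T + y)²)
(20912 - 14101) - h(38, 40) = (20912 - 14101) - (8 - (6 + 40 + 38)²) = 6811 - (8 - 1*84²) = 6811 - (8 - 1*7056) = 6811 - (8 - 7056) = 6811 - 1*(-7048) = 6811 + 7048 = 13859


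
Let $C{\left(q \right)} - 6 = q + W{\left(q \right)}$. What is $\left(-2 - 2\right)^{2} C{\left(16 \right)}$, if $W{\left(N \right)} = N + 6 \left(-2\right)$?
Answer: $416$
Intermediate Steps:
$W{\left(N \right)} = -12 + N$ ($W{\left(N \right)} = N - 12 = -12 + N$)
$C{\left(q \right)} = -6 + 2 q$ ($C{\left(q \right)} = 6 + \left(q + \left(-12 + q\right)\right) = 6 + \left(-12 + 2 q\right) = -6 + 2 q$)
$\left(-2 - 2\right)^{2} C{\left(16 \right)} = \left(-2 - 2\right)^{2} \left(-6 + 2 \cdot 16\right) = \left(-4\right)^{2} \left(-6 + 32\right) = 16 \cdot 26 = 416$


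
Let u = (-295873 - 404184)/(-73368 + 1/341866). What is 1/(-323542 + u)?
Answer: -25082024687/8114849105594992 ≈ -3.0909e-6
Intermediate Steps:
u = 239325686362/25082024687 (u = -700057/(-73368 + 1/341866) = -700057/(-25082024687/341866) = -700057*(-341866/25082024687) = 239325686362/25082024687 ≈ 9.5417)
1/(-323542 + u) = 1/(-323542 + 239325686362/25082024687) = 1/(-8114849105594992/25082024687) = -25082024687/8114849105594992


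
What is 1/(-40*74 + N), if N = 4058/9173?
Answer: -9173/27148022 ≈ -0.00033789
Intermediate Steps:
N = 4058/9173 (N = 4058*(1/9173) = 4058/9173 ≈ 0.44239)
1/(-40*74 + N) = 1/(-40*74 + 4058/9173) = 1/(-2960 + 4058/9173) = 1/(-27148022/9173) = -9173/27148022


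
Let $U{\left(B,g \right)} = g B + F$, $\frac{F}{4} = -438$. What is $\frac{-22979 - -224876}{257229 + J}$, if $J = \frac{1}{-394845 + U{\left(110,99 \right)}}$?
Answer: $\frac{77873086179}{99215025902} \approx 0.78489$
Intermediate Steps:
$F = -1752$ ($F = 4 \left(-438\right) = -1752$)
$U{\left(B,g \right)} = -1752 + B g$ ($U{\left(B,g \right)} = g B - 1752 = B g - 1752 = -1752 + B g$)
$J = - \frac{1}{385707}$ ($J = \frac{1}{-394845 + \left(-1752 + 110 \cdot 99\right)} = \frac{1}{-394845 + \left(-1752 + 10890\right)} = \frac{1}{-394845 + 9138} = \frac{1}{-385707} = - \frac{1}{385707} \approx -2.5926 \cdot 10^{-6}$)
$\frac{-22979 - -224876}{257229 + J} = \frac{-22979 - -224876}{257229 - \frac{1}{385707}} = \frac{-22979 + \left(-16012 + 240888\right)}{\frac{99215025902}{385707}} = \left(-22979 + 224876\right) \frac{385707}{99215025902} = 201897 \cdot \frac{385707}{99215025902} = \frac{77873086179}{99215025902}$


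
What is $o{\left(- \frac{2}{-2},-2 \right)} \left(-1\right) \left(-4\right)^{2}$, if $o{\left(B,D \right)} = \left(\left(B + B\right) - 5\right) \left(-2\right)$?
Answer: $-96$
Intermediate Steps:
$o{\left(B,D \right)} = 10 - 4 B$ ($o{\left(B,D \right)} = \left(2 B - 5\right) \left(-2\right) = \left(-5 + 2 B\right) \left(-2\right) = 10 - 4 B$)
$o{\left(- \frac{2}{-2},-2 \right)} \left(-1\right) \left(-4\right)^{2} = \left(10 - 4 \left(- \frac{2}{-2}\right)\right) \left(-1\right) \left(-4\right)^{2} = \left(10 - 4 \left(\left(-2\right) \left(- \frac{1}{2}\right)\right)\right) \left(-1\right) 16 = \left(10 - 4\right) \left(-1\right) 16 = 6 \left(-1\right) 16 = \left(-6\right) 16 = -96$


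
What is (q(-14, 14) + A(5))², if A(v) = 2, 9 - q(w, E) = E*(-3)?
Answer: 2809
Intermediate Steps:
q(w, E) = 9 + 3*E (q(w, E) = 9 - E*(-3) = 9 - (-3)*E = 9 + 3*E)
(q(-14, 14) + A(5))² = ((9 + 3*14) + 2)² = ((9 + 42) + 2)² = (51 + 2)² = 53² = 2809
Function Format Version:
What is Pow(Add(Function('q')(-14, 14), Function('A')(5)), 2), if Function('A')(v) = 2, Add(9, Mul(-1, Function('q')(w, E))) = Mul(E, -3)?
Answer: 2809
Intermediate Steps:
Function('q')(w, E) = Add(9, Mul(3, E)) (Function('q')(w, E) = Add(9, Mul(-1, Mul(E, -3))) = Add(9, Mul(-1, Mul(-3, E))) = Add(9, Mul(3, E)))
Pow(Add(Function('q')(-14, 14), Function('A')(5)), 2) = Pow(Add(Add(9, Mul(3, 14)), 2), 2) = Pow(Add(Add(9, 42), 2), 2) = Pow(Add(51, 2), 2) = Pow(53, 2) = 2809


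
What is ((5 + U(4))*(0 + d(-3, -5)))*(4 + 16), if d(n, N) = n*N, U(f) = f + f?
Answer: 3900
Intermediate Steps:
U(f) = 2*f
d(n, N) = N*n
((5 + U(4))*(0 + d(-3, -5)))*(4 + 16) = ((5 + 2*4)*(0 - 5*(-3)))*(4 + 16) = ((5 + 8)*(0 + 15))*20 = (13*15)*20 = 195*20 = 3900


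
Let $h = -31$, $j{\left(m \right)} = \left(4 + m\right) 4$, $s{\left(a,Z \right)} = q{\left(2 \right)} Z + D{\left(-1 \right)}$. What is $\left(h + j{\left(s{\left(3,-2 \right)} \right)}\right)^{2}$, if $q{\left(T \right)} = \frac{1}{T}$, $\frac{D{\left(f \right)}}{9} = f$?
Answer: $3025$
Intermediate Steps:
$D{\left(f \right)} = 9 f$
$s{\left(a,Z \right)} = -9 + \frac{Z}{2}$ ($s{\left(a,Z \right)} = \frac{Z}{2} + 9 \left(-1\right) = \frac{Z}{2} - 9 = -9 + \frac{Z}{2}$)
$j{\left(m \right)} = 16 + 4 m$
$\left(h + j{\left(s{\left(3,-2 \right)} \right)}\right)^{2} = \left(-31 + \left(16 + 4 \left(-9 + \frac{1}{2} \left(-2\right)\right)\right)\right)^{2} = \left(-31 + \left(16 + 4 \left(-9 - 1\right)\right)\right)^{2} = \left(-31 + \left(16 + 4 \left(-10\right)\right)\right)^{2} = \left(-31 + \left(16 - 40\right)\right)^{2} = \left(-31 - 24\right)^{2} = \left(-55\right)^{2} = 3025$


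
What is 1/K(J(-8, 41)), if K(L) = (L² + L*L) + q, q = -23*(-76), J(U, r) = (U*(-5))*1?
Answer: 1/4948 ≈ 0.00020210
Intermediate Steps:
J(U, r) = -5*U (J(U, r) = -5*U*1 = -5*U)
q = 1748
K(L) = 1748 + 2*L² (K(L) = (L² + L*L) + 1748 = (L² + L²) + 1748 = 2*L² + 1748 = 1748 + 2*L²)
1/K(J(-8, 41)) = 1/(1748 + 2*(-5*(-8))²) = 1/(1748 + 2*40²) = 1/(1748 + 2*1600) = 1/(1748 + 3200) = 1/4948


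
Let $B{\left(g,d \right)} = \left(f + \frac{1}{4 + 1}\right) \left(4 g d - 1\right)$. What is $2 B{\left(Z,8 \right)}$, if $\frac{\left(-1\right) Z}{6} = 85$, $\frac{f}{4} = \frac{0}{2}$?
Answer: $- \frac{32642}{5} \approx -6528.4$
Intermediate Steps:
$f = 0$ ($f = 4 \cdot \frac{0}{2} = 4 \cdot 0 \cdot \frac{1}{2} = 4 \cdot 0 = 0$)
$Z = -510$ ($Z = \left(-6\right) 85 = -510$)
$B{\left(g,d \right)} = - \frac{1}{5} + \frac{4 d g}{5}$ ($B{\left(g,d \right)} = \left(0 + \frac{1}{4 + 1}\right) \left(4 g d - 1\right) = \left(0 + \frac{1}{5}\right) \left(4 d g - 1\right) = \left(0 + \frac{1}{5}\right) \left(-1 + 4 d g\right) = \frac{-1 + 4 d g}{5} = - \frac{1}{5} + \frac{4 d g}{5}$)
$2 B{\left(Z,8 \right)} = 2 \left(- \frac{1}{5} + \frac{4}{5} \cdot 8 \left(-510\right)\right) = 2 \left(- \frac{1}{5} - 3264\right) = 2 \left(- \frac{16321}{5}\right) = - \frac{32642}{5}$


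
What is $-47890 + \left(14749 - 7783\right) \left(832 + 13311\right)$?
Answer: $98472248$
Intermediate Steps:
$-47890 + \left(14749 - 7783\right) \left(832 + 13311\right) = -47890 + 6966 \cdot 14143 = -47890 + 98520138 = 98472248$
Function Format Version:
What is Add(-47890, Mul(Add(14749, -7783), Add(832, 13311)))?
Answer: 98472248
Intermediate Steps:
Add(-47890, Mul(Add(14749, -7783), Add(832, 13311))) = Add(-47890, Mul(6966, 14143)) = Add(-47890, 98520138) = 98472248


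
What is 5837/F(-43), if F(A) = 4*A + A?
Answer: -5837/215 ≈ -27.149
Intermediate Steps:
F(A) = 5*A
5837/F(-43) = 5837/((5*(-43))) = 5837/(-215) = 5837*(-1/215) = -5837/215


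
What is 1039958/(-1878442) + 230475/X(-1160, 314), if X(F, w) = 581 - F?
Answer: 215561676536/1635183761 ≈ 131.83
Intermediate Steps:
1039958/(-1878442) + 230475/X(-1160, 314) = 1039958/(-1878442) + 230475/(581 - 1*(-1160)) = 1039958*(-1/1878442) + 230475/(581 + 1160) = -519979/939221 + 230475/1741 = 215561676536/1635183761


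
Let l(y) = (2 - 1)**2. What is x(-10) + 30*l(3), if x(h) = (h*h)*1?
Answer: 130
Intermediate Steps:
l(y) = 1 (l(y) = 1**2 = 1)
x(h) = h**2 (x(h) = h**2*1 = h**2)
x(-10) + 30*l(3) = (-10)**2 + 30*1 = 100 + 30 = 130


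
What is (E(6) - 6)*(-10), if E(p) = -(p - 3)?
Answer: 90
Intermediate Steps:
E(p) = 3 - p (E(p) = -(-3 + p) = 3 - p)
(E(6) - 6)*(-10) = ((3 - 1*6) - 6)*(-10) = ((3 - 6) - 6)*(-10) = (-3 - 6)*(-10) = -9*(-10) = 90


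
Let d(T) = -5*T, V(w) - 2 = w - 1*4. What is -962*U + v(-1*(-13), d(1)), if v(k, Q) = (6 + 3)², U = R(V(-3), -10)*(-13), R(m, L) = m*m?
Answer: 312731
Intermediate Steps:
V(w) = -2 + w (V(w) = 2 + (w - 1*4) = 2 + (w - 4) = 2 + (-4 + w) = -2 + w)
R(m, L) = m²
U = -325 (U = (-2 - 3)²*(-13) = (-5)²*(-13) = 25*(-13) = -325)
v(k, Q) = 81 (v(k, Q) = 9² = 81)
-962*U + v(-1*(-13), d(1)) = -962*(-325) + 81 = 312650 + 81 = 312731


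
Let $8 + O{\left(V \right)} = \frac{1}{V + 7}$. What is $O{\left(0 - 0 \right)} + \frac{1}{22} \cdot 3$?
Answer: $- \frac{1189}{154} \approx -7.7208$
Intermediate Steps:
$O{\left(V \right)} = -8 + \frac{1}{7 + V}$ ($O{\left(V \right)} = -8 + \frac{1}{V + 7} = -8 + \frac{1}{7 + V}$)
$O{\left(0 - 0 \right)} + \frac{1}{22} \cdot 3 = \frac{-55 - 8 \left(0 - 0\right)}{7 + \left(0 - 0\right)} + \frac{1}{22} \cdot 3 = \frac{-55 - 8 \left(0 + 0\right)}{7 + \left(0 + 0\right)} + \frac{1}{22} \cdot 3 = \frac{-55 - 0}{7 + 0} + \frac{3}{22} = \frac{-55 + 0}{7} + \frac{3}{22} = \frac{1}{7} \left(-55\right) + \frac{3}{22} = - \frac{55}{7} + \frac{3}{22} = - \frac{1189}{154}$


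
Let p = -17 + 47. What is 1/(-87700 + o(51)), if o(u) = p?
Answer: -1/87670 ≈ -1.1406e-5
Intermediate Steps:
p = 30
o(u) = 30
1/(-87700 + o(51)) = 1/(-87700 + 30) = 1/(-87670) = -1/87670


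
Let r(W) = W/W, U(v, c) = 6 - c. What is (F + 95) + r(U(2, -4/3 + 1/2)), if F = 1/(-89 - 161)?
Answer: 23999/250 ≈ 95.996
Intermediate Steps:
r(W) = 1
F = -1/250 (F = 1/(-250) = -1/250 ≈ -0.0040000)
(F + 95) + r(U(2, -4/3 + 1/2)) = (-1/250 + 95) + 1 = 23749/250 + 1 = 23999/250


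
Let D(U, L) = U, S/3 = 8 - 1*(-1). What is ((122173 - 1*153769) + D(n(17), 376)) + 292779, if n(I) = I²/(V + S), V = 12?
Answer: 10186426/39 ≈ 2.6119e+5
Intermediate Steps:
S = 27 (S = 3*(8 - 1*(-1)) = 3*(8 + 1) = 3*9 = 27)
n(I) = I²/39 (n(I) = I²/(12 + 27) = I²/39)
((122173 - 1*153769) + D(n(17), 376)) + 292779 = ((122173 - 1*153769) + (1/39)*17²) + 292779 = ((122173 - 153769) + (1/39)*289) + 292779 = (-31596 + 289/39) + 292779 = -1231955/39 + 292779 = 10186426/39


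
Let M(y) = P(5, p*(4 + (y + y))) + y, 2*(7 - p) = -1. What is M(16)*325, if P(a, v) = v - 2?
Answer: 92300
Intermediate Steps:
p = 15/2 (p = 7 - 1/2*(-1) = 7 + 1/2 = 15/2 ≈ 7.5000)
P(a, v) = -2 + v
M(y) = 28 + 16*y (M(y) = (-2 + 15*(4 + (y + y))/2) + y = (-2 + 15*(4 + 2*y)/2) + y = (-2 + (30 + 15*y)) + y = (28 + 15*y) + y = 28 + 16*y)
M(16)*325 = (28 + 16*16)*325 = (28 + 256)*325 = 284*325 = 92300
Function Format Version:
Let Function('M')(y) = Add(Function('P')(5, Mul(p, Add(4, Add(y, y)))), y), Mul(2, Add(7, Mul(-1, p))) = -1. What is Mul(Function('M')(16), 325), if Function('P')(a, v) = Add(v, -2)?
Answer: 92300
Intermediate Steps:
p = Rational(15, 2) (p = Add(7, Mul(Rational(-1, 2), -1)) = Add(7, Rational(1, 2)) = Rational(15, 2) ≈ 7.5000)
Function('P')(a, v) = Add(-2, v)
Function('M')(y) = Add(28, Mul(16, y)) (Function('M')(y) = Add(Add(-2, Mul(Rational(15, 2), Add(4, Add(y, y)))), y) = Add(Add(-2, Mul(Rational(15, 2), Add(4, Mul(2, y)))), y) = Add(Add(-2, Add(30, Mul(15, y))), y) = Add(Add(28, Mul(15, y)), y) = Add(28, Mul(16, y)))
Mul(Function('M')(16), 325) = Mul(Add(28, Mul(16, 16)), 325) = Mul(Add(28, 256), 325) = Mul(284, 325) = 92300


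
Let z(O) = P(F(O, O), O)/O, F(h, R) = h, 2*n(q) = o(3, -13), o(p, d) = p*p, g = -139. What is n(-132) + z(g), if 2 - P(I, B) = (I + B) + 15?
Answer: 721/278 ≈ 2.5935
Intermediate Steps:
o(p, d) = p²
n(q) = 9/2 (n(q) = (½)*3² = (½)*9 = 9/2)
P(I, B) = -13 - B - I (P(I, B) = 2 - ((I + B) + 15) = 2 - ((B + I) + 15) = 2 - (15 + B + I) = 2 + (-15 - B - I) = -13 - B - I)
z(O) = (-13 - 2*O)/O (z(O) = (-13 - O - O)/O = (-13 - 2*O)/O)
n(-132) + z(g) = 9/2 + (-2 - 13/(-139)) = 9/2 + (-2 - 13*(-1/139)) = 9/2 + (-2 + 13/139) = 9/2 - 265/139 = 721/278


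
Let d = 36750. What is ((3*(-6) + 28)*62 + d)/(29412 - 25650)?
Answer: 18685/1881 ≈ 9.9335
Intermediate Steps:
((3*(-6) + 28)*62 + d)/(29412 - 25650) = ((3*(-6) + 28)*62 + 36750)/(29412 - 25650) = ((-18 + 28)*62 + 36750)/3762 = (10*62 + 36750)*(1/3762) = (620 + 36750)*(1/3762) = 37370*(1/3762) = 18685/1881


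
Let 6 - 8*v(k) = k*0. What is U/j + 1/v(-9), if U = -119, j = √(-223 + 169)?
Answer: 4/3 + 119*I*√6/18 ≈ 1.3333 + 16.194*I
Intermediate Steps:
j = 3*I*√6 (j = √(-54) = 3*I*√6 ≈ 7.3485*I)
v(k) = ¾ (v(k) = ¾ - k*0/8 = ¾ - ⅛*0 = ¾ + 0 = ¾)
U/j + 1/v(-9) = -119*(-I*√6/18) + 1/(¾) = -(-119)*I*√6/18 + 1*(4/3) = 119*I*√6/18 + 4/3 = 4/3 + 119*I*√6/18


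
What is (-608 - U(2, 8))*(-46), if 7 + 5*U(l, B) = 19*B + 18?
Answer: 147338/5 ≈ 29468.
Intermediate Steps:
U(l, B) = 11/5 + 19*B/5 (U(l, B) = -7/5 + (19*B + 18)/5 = -7/5 + (18 + 19*B)/5 = -7/5 + (18/5 + 19*B/5) = 11/5 + 19*B/5)
(-608 - U(2, 8))*(-46) = (-608 - (11/5 + (19/5)*8))*(-46) = (-608 - (11/5 + 152/5))*(-46) = (-608 - 1*163/5)*(-46) = (-608 - 163/5)*(-46) = -3203/5*(-46) = 147338/5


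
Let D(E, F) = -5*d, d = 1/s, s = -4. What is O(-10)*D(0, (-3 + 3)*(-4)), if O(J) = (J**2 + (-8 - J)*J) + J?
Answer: 175/2 ≈ 87.500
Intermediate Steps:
O(J) = J + J**2 + J*(-8 - J) (O(J) = (J**2 + J*(-8 - J)) + J = J + J**2 + J*(-8 - J))
d = -1/4 (d = 1/(-4) = -1/4 ≈ -0.25000)
D(E, F) = 5/4 (D(E, F) = -5*(-1/4) = 5/4)
O(-10)*D(0, (-3 + 3)*(-4)) = -7*(-10)*(5/4) = 70*(5/4) = 175/2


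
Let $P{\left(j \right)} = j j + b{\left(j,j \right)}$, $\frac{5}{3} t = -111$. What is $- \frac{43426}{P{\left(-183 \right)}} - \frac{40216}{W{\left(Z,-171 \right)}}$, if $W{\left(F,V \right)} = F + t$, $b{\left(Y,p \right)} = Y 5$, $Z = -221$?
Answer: $\frac{1621883333}{11710353} \approx 138.5$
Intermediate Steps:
$t = - \frac{333}{5}$ ($t = \frac{3}{5} \left(-111\right) = - \frac{333}{5} \approx -66.6$)
$b{\left(Y,p \right)} = 5 Y$
$P{\left(j \right)} = j^{2} + 5 j$ ($P{\left(j \right)} = j j + 5 j = j^{2} + 5 j$)
$W{\left(F,V \right)} = - \frac{333}{5} + F$ ($W{\left(F,V \right)} = F - \frac{333}{5} = - \frac{333}{5} + F$)
$- \frac{43426}{P{\left(-183 \right)}} - \frac{40216}{W{\left(Z,-171 \right)}} = - \frac{43426}{\left(-183\right) \left(5 - 183\right)} - \frac{40216}{- \frac{333}{5} - 221} = - \frac{43426}{\left(-183\right) \left(-178\right)} - \frac{40216}{- \frac{1438}{5}} = - \frac{43426}{32574} - - \frac{100540}{719} = \left(-43426\right) \frac{1}{32574} + \frac{100540}{719} = - \frac{21713}{16287} + \frac{100540}{719} = \frac{1621883333}{11710353}$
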